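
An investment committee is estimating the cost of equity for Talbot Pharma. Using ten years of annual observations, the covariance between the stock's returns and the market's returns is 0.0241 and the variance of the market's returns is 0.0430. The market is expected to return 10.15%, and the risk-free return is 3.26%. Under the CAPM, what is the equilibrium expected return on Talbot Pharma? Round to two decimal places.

β = Cov(R_i, R_m) / Var(R_m) = 0.0241 / 0.0430 = 0.5605
MRP = 10.15% − 3.26% = 6.89%
E(R) = R_f + β × MRP = 3.26% + 0.5605 × 6.89% = 7.12%

7.12%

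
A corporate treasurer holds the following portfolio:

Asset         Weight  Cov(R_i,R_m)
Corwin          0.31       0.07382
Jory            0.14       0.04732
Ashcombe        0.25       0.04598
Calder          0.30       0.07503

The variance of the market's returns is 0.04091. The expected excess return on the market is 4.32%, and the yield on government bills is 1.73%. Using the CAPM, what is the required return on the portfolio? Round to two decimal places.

8.44%

β_Corwin = 0.07382 / 0.04091 = 1.8044
β_Jory = 0.04732 / 0.04091 = 1.1567
β_Ashcombe = 0.04598 / 0.04091 = 1.1239
β_Calder = 0.07503 / 0.04091 = 1.8340
β_P = Σ w_i β_i = 0.31×1.8044 + 0.14×1.1567 + 0.25×1.1239 + 0.30×1.8340 = 1.5525
E(R_P) = R_f + β_P × MRP = 1.73% + 1.5525 × 4.32% = 8.44%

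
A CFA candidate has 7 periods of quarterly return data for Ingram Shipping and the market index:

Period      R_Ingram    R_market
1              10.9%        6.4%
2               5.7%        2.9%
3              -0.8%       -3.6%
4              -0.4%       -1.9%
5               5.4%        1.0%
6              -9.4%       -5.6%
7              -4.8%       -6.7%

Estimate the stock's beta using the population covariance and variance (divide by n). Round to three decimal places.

1.385

Mean R_i = (10.9 + 5.7 − 0.8 − 0.4 + 5.4 − 9.4 − 4.8) / 7 = 0.9429%
Mean R_m = (6.4 + 2.9 − 3.6 − 1.9 + 1.0 − 5.6 − 6.7) / 7 = -1.0714%
Σ(R_i − R̄_i)(R_m − R̄_m) = 187.2014  ⇒  Cov = 187.2014 / 7 = 26.7431
Σ(R_m − R̄_m)² = 135.1543  ⇒  Var(R_m) = 135.1543 / 7 = 19.3078
β = Cov / Var(R_m) = 26.7431 / 19.3078 = 1.3851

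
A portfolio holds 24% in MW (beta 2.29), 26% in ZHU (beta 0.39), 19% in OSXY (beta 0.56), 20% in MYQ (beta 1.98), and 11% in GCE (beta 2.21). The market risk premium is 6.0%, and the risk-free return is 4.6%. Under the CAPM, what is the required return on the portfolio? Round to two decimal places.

12.98%

β_P = Σ w_i β_i = 0.24×2.29 + 0.26×0.39 + 0.19×0.56 + 0.20×1.98 + 0.11×2.21 = 1.3965
E(R_P) = R_f + β_P × MRP = 4.6% + 1.3965 × 6.0% = 12.98%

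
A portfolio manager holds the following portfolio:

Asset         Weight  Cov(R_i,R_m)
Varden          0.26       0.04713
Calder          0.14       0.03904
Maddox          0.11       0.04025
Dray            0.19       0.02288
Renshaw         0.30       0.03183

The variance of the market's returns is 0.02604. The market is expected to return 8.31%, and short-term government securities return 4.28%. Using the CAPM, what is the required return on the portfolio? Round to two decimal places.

β_Varden = 0.04713 / 0.02604 = 1.8099
β_Calder = 0.03904 / 0.02604 = 1.4992
β_Maddox = 0.04025 / 0.02604 = 1.5457
β_Dray = 0.02288 / 0.02604 = 0.8786
β_Renshaw = 0.03183 / 0.02604 = 1.2224
β_P = Σ w_i β_i = 0.26×1.8099 + 0.14×1.4992 + 0.11×1.5457 + 0.19×0.8786 + 0.30×1.2224 = 1.3841
MRP = 8.31% − 4.28% = 4.03%
E(R_P) = R_f + β_P × MRP = 4.28% + 1.3841 × 4.03% = 9.86%

9.86%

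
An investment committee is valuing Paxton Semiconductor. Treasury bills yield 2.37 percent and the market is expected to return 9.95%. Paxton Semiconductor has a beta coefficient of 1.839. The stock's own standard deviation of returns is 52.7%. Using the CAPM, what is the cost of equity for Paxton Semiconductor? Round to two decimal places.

Market risk premium = E(R_m) − R_f = 9.95% − 2.37% = 7.58%
E(R) = R_f + β × MRP = 2.37% + 1.839 × 7.58% = 16.31%

16.31%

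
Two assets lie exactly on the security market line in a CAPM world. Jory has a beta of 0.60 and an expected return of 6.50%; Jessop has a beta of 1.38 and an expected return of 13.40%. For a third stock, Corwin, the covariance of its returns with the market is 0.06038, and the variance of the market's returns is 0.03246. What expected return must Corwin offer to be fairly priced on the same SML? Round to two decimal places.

MRP = (13.40% − 6.50%) / (1.38 − 0.60) = 8.8462%
R_f = 6.50% − 0.60 × 8.8462% = 1.1923%
β_Corwin = Cov / Var(R_m) = 0.06038 / 0.03246 = 1.8601
E(R_Corwin) = R_f + β × MRP = 1.1923% + 1.8601 × 8.8462% = 17.65%

17.65%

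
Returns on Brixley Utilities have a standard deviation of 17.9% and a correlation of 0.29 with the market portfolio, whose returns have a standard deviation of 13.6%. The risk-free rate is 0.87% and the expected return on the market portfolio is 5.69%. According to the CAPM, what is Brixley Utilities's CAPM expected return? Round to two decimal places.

β = ρ × σ_i / σ_m = 0.29 × 17.9% / 13.6% = 0.3817
MRP = 5.69% − 0.87% = 4.82%
E(R) = 0.87% + 0.3817 × 4.82% = 2.71%

2.71%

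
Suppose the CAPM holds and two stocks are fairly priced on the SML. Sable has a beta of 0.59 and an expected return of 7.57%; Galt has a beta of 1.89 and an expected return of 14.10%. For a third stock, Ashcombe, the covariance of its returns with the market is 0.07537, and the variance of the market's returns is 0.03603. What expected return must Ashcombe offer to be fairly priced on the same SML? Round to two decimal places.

MRP = (14.10% − 7.57%) / (1.89 − 0.59) = 5.0231%
R_f = 7.57% − 0.59 × 5.0231% = 4.6064%
β_Ashcombe = Cov / Var(R_m) = 0.07537 / 0.03603 = 2.0919
E(R_Ashcombe) = R_f + β × MRP = 4.6064% + 2.0919 × 5.0231% = 15.11%

15.11%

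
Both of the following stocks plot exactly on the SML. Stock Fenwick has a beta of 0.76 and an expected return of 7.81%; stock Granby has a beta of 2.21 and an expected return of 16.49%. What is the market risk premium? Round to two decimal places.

5.99%

Both satisfy E(R) = R_f + β·MRP, so the slope of the SML is
MRP = (16.49% − 7.81%) / (2.21 − 0.76) = 8.68% / 1.45 = 5.9862%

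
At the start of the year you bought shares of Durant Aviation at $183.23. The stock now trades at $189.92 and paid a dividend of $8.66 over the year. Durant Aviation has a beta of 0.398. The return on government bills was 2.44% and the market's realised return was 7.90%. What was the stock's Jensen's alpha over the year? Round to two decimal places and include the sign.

Realised HPR = (P1 + D1 − P0) / P0 = (189.92 + 8.66 − 183.23) / 183.23 = 15.35 / 183.23 = 8.3774%
MRP = 7.90% − 2.44% = 5.46%
CAPM required = R_f + β·MRP = 2.44% + 0.398 × 5.46% = 4.61308%
α = realised − required = 8.3774% − 4.61308% = +3.76%

+3.76%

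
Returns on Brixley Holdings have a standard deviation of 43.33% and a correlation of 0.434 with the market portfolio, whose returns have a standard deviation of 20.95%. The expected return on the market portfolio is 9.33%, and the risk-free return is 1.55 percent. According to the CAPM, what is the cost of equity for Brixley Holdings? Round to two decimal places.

β = ρ × σ_i / σ_m = 0.434 × 43.33% / 20.95% = 0.8976
MRP = 9.33% − 1.55% = 7.78%
E(R) = 1.55% + 0.8976 × 7.78% = 8.53%

8.53%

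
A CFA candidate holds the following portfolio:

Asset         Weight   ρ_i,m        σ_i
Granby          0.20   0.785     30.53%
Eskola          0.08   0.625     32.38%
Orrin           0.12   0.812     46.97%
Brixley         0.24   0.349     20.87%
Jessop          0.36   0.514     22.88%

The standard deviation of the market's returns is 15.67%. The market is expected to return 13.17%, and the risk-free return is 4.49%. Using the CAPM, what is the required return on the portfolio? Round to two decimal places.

β_Granby = 0.785 × 30.53% / 15.67% = 1.5294
β_Eskola = 0.625 × 32.38% / 15.67% = 1.2915
β_Orrin = 0.812 × 46.97% / 15.67% = 2.4339
β_Brixley = 0.349 × 20.87% / 15.67% = 0.4648
β_Jessop = 0.514 × 22.88% / 15.67% = 0.7505
β_P = Σ w_i β_i = 0.20×1.5294 + 0.08×1.2915 + 0.12×2.4339 + 0.24×0.4648 + 0.36×0.7505 = 1.0830
MRP = 13.17% − 4.49% = 8.68%
E(R_P) = R_f + β_P × MRP = 4.49% + 1.0830 × 8.68% = 13.89%

13.89%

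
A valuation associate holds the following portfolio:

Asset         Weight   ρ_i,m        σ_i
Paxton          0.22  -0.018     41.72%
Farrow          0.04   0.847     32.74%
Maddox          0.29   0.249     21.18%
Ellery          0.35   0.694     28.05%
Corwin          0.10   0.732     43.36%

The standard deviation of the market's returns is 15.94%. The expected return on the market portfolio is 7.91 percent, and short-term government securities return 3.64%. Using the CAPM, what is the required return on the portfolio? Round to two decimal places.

β_Paxton = -0.018 × 41.72% / 15.94% = -0.0471
β_Farrow = 0.847 × 32.74% / 15.94% = 1.7397
β_Maddox = 0.249 × 21.18% / 15.94% = 0.3309
β_Ellery = 0.694 × 28.05% / 15.94% = 1.2212
β_Corwin = 0.732 × 43.36% / 15.94% = 1.9912
β_P = Σ w_i β_i = 0.22×-0.0471 + 0.04×1.7397 + 0.29×0.3309 + 0.35×1.2212 + 0.10×1.9912 = 0.7817
MRP = 7.91% − 3.64% = 4.27%
E(R_P) = R_f + β_P × MRP = 3.64% + 0.7817 × 4.27% = 6.98%

6.98%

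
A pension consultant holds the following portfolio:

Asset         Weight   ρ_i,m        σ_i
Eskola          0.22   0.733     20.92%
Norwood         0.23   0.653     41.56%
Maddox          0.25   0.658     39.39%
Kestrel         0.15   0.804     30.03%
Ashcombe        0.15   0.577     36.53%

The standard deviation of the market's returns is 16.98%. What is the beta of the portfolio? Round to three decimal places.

β_Eskola = 0.733 × 20.92% / 16.98% = 0.9031
β_Norwood = 0.653 × 41.56% / 16.98% = 1.5983
β_Maddox = 0.658 × 39.39% / 16.98% = 1.5264
β_Kestrel = 0.804 × 30.03% / 16.98% = 1.4219
β_Ashcombe = 0.577 × 36.53% / 16.98% = 1.2413
β_P = Σ w_i β_i = 0.22×0.9031 + 0.23×1.5983 + 0.25×1.5264 + 0.15×1.4219 + 0.15×1.2413 = 1.3474

1.347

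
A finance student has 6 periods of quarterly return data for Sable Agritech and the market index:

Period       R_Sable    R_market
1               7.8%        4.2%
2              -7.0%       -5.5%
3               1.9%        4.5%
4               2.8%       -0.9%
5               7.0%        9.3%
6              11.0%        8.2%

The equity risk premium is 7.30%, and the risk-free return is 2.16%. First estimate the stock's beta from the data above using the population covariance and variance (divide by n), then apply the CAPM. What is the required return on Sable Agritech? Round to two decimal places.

9.35%

Mean R_i = (7.8 − 7.0 + 1.9 + 2.8 + 7.0 + 11.0) / 6 = 3.9167%
Mean R_m = (4.2 − 5.5 + 4.5 − 0.9 + 9.3 + 8.2) / 6 = 3.3000%
Σ(R_i − R̄_i)(R_m − R̄_m) = 155.0400  ⇒  Cov = 155.0400 / 6 = 25.8400
Σ(R_m − R̄_m)² = 157.3400  ⇒  Var(R_m) = 157.3400 / 6 = 26.2233
β = Cov / Var(R_m) = 25.8400 / 26.2233 = 0.9854
E(R) = R_f + β × MRP = 2.16% + 0.9854 × 7.30% = 9.35%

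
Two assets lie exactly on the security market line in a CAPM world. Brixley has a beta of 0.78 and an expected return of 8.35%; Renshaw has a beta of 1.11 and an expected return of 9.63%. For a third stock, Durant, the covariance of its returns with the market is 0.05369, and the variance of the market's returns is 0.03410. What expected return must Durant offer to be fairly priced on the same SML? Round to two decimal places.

MRP = (9.63% − 8.35%) / (1.11 − 0.78) = 3.8788%
R_f = 8.35% − 0.78 × 3.8788% = 5.3245%
β_Durant = Cov / Var(R_m) = 0.05369 / 0.03410 = 1.5745
E(R_Durant) = R_f + β × MRP = 5.3245% + 1.5745 × 3.8788% = 11.43%

11.43%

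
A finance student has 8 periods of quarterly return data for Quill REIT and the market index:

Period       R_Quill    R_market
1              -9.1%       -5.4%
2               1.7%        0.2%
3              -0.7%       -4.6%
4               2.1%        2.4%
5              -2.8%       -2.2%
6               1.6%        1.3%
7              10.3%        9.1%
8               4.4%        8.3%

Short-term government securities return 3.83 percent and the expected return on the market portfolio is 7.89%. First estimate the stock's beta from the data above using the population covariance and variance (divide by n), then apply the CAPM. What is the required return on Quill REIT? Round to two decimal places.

Mean R_i = (-9.1 + 1.7 − 0.7 + 2.1 − 2.8 + 1.6 + 10.3 + 4.4) / 8 = 0.9375%
Mean R_m = (-5.4 + 0.2 − 4.6 + 2.4 − 2.2 + 1.3 + 9.1 + 8.3) / 8 = 1.1375%
Σ(R_i − R̄_i)(R_m − R̄_m) = 187.6988  ⇒  Cov = 187.6988 / 8 = 23.4624
Σ(R_m − R̄_m)² = 203.9988  ⇒  Var(R_m) = 203.9988 / 8 = 25.4999
β = Cov / Var(R_m) = 23.4624 / 25.4999 = 0.9201
MRP = 7.89% − 3.83% = 4.06%
E(R) = R_f + β × MRP = 3.83% + 0.9201 × 4.06% = 7.57%

7.57%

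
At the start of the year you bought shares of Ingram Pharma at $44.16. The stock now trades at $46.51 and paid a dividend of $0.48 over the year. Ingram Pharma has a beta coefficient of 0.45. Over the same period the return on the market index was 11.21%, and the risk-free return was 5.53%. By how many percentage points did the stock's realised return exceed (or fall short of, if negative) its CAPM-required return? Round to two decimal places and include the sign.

Realised HPR = (P1 + D1 − P0) / P0 = (46.51 + 0.48 − 44.16) / 44.16 = 2.83 / 44.16 = 6.4085%
MRP = 11.21% − 5.53% = 5.68%
CAPM required = R_f + β·MRP = 5.53% + 0.45 × 5.68% = 8.0860%
α = realised − required = 6.4085% − 8.0860% = -1.68%

-1.68%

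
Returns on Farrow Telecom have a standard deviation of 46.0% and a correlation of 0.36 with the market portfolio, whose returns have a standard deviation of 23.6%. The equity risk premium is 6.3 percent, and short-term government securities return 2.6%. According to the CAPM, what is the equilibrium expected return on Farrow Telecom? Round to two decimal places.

7.02%

β = ρ × σ_i / σ_m = 0.36 × 46.0% / 23.6% = 0.7017
E(R) = 2.6% + 0.7017 × 6.3% = 7.02%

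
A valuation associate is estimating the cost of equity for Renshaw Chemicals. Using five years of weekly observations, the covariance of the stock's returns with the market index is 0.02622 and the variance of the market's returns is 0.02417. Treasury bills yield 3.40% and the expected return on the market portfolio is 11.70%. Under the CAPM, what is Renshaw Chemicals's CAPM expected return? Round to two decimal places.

12.40%

β = Cov(R_i, R_m) / Var(R_m) = 0.02622 / 0.02417 = 1.0848
MRP = 11.70% − 3.40% = 8.30%
E(R) = R_f + β × MRP = 3.40% + 1.0848 × 8.30% = 12.40%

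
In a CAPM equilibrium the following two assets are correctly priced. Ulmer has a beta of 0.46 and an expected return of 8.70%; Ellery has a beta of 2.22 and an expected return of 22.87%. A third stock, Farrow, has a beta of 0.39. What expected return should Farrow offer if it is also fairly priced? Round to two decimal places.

8.14%

MRP (SML slope) = (22.87% − 8.70%) / (2.22 − 0.46) = 14.17% / 1.76 = 8.0511%
R_f (intercept) = 8.70% − 0.46 × 8.0511% = 4.9965%
E(R_Farrow) = R_f + β × MRP = 4.9965% + 0.39 × 8.0511% = 8.14%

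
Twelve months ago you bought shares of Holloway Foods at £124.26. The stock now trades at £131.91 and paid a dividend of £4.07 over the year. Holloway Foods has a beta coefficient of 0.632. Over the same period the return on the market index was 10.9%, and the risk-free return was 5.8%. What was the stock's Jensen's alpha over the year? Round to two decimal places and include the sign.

+0.41%

Realised HPR = (P1 + D1 − P0) / P0 = (131.91 + 4.07 − 124.26) / 124.26 = 11.72 / 124.26 = 9.4318%
MRP = 10.9% − 5.8% = 5.10%
CAPM required = R_f + β·MRP = 5.8% + 0.632 × 5.1% = 9.0232%
α = realised − required = 9.4318% − 9.0232% = +0.41%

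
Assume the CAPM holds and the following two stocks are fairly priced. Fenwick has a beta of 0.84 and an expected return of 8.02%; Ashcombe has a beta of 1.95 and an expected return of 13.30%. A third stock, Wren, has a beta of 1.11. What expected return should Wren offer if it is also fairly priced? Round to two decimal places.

MRP (SML slope) = (13.30% − 8.02%) / (1.95 − 0.84) = 5.28% / 1.11 = 4.7568%
R_f (intercept) = 8.02% − 0.84 × 4.7568% = 4.0243%
E(R_Wren) = R_f + β × MRP = 4.0243% + 1.11 × 4.7568% = 9.30%

9.30%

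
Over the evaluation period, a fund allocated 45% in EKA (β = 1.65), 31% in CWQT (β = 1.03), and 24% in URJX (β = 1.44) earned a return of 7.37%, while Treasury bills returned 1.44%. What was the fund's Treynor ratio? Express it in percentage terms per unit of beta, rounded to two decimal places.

4.21%

β_P = 0.45×1.65 + 0.31×1.03 + 0.24×1.44 = 1.4074
Treynor = (R_P − R_f) / β_P = (7.37% − 1.44%) / 1.4074 = 5.93% / 1.4074 = 4.21%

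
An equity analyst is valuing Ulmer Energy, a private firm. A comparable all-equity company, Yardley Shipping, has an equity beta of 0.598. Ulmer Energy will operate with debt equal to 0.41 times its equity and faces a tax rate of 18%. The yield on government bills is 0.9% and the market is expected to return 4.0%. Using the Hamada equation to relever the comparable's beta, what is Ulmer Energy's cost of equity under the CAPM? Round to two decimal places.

β_L = β_U × [1 + (1 − t)(D/E)] = 0.598 × [1 + (1 − 0.18) × 0.41]
    = 0.598 × [1 + 0.82 × 0.41] = 0.598 × 1.3362 = 0.7990
MRP = 4.0% − 0.9% = 3.10%
E(R) = R_f + β_L × MRP = 0.9% + 0.7990 × 3.1% = 3.38%

3.38%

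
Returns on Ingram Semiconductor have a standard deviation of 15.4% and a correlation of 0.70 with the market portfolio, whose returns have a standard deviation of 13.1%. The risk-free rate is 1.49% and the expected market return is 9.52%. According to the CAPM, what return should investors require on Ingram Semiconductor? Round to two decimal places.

8.10%

β = ρ × σ_i / σ_m = 0.70 × 15.4% / 13.1% = 0.8229
MRP = 9.52% − 1.49% = 8.03%
E(R) = 1.49% + 0.8229 × 8.03% = 8.10%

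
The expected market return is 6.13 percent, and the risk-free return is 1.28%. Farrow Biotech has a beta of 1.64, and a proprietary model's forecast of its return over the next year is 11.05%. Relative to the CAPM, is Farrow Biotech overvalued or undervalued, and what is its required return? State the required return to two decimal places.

MRP = 6.13% − 1.28% = 4.85%
Required return = R_f + β·MRP = 1.28% + 1.64 × 4.85% = 9.23%
Forecast 11.05% > required 9.23% → the stock plots above the SML → undervalued.

Undervalued; required return 9.23%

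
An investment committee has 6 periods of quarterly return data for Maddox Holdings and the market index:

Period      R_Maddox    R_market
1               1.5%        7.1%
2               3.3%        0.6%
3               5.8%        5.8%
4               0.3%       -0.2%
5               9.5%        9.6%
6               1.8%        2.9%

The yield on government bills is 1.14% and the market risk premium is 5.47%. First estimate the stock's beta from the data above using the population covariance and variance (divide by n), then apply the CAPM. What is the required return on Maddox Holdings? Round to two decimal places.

4.62%

Mean R_i = (1.5 + 3.3 + 5.8 + 0.3 + 9.5 + 1.8) / 6 = 3.7000%
Mean R_m = (7.1 + 0.6 + 5.8 − 0.2 + 9.6 + 2.9) / 6 = 4.3000%
Σ(R_i − R̄_i)(R_m − R̄_m) = 47.1700  ⇒  Cov = 47.1700 / 6 = 7.8617
Σ(R_m − R̄_m)² = 74.0800  ⇒  Var(R_m) = 74.0800 / 6 = 12.3467
β = Cov / Var(R_m) = 7.8617 / 12.3467 = 0.6367
E(R) = R_f + β × MRP = 1.14% + 0.6367 × 5.47% = 4.62%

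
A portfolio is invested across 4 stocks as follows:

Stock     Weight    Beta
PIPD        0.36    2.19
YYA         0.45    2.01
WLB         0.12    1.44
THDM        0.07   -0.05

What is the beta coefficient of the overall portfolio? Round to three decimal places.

1.862

β_P = Σ w_i β_i = 0.36×2.19 + 0.45×2.01 + 0.12×1.44 + 0.07×-0.05 = 1.8622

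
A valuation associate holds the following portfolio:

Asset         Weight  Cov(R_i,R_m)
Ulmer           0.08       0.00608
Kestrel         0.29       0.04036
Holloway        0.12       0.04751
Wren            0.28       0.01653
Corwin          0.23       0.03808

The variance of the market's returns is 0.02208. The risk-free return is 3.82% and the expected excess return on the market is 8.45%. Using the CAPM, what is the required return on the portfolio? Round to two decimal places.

15.79%

β_Ulmer = 0.00608 / 0.02208 = 0.2754
β_Kestrel = 0.04036 / 0.02208 = 1.8279
β_Holloway = 0.04751 / 0.02208 = 2.1517
β_Wren = 0.01653 / 0.02208 = 0.7486
β_Corwin = 0.03808 / 0.02208 = 1.7246
β_P = Σ w_i β_i = 0.08×0.2754 + 0.29×1.8279 + 0.12×2.1517 + 0.28×0.7486 + 0.23×1.7246 = 1.4166
E(R_P) = R_f + β_P × MRP = 3.82% + 1.4166 × 8.45% = 15.79%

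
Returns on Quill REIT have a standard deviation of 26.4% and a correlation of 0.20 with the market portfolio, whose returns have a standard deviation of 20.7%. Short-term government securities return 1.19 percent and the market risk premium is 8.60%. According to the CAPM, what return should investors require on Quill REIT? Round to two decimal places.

β = ρ × σ_i / σ_m = 0.20 × 26.4% / 20.7% = 0.2551
E(R) = 1.19% + 0.2551 × 8.60% = 3.38%

3.38%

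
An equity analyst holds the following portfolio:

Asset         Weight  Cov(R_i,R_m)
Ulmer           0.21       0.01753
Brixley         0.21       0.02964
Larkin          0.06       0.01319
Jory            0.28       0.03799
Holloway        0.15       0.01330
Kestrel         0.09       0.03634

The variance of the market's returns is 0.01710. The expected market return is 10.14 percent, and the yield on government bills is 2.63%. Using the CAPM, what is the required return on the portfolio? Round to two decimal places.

β_Ulmer = 0.01753 / 0.01710 = 1.0251
β_Brixley = 0.02964 / 0.01710 = 1.7333
β_Larkin = 0.01319 / 0.01710 = 0.7713
β_Jory = 0.03799 / 0.01710 = 2.2216
β_Holloway = 0.01330 / 0.01710 = 0.7778
β_Kestrel = 0.03634 / 0.01710 = 2.1251
β_P = Σ w_i β_i = 0.21×1.0251 + 0.21×1.7333 + 0.06×0.7713 + 0.28×2.2216 + 0.15×0.7778 + 0.09×2.1251 = 1.5555
MRP = 10.14% − 2.63% = 7.51%
E(R_P) = R_f + β_P × MRP = 2.63% + 1.5555 × 7.51% = 14.31%

14.31%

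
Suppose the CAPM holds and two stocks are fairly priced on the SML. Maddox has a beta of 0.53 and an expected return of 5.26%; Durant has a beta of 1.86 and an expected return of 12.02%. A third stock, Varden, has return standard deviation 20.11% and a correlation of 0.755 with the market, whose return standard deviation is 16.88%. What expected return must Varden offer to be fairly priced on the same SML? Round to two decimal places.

MRP = (12.02% − 5.26%) / (1.86 − 0.53) = 5.0827%
R_f = 5.26% − 0.53 × 5.0827% = 2.5662%
β_Varden = ρ·σ_i/σ_m = 0.755 × 20.11 / 16.88 = 0.8995
E(R_Varden) = R_f + β × MRP = 2.5662% + 0.8995 × 5.0827% = 7.14%

7.14%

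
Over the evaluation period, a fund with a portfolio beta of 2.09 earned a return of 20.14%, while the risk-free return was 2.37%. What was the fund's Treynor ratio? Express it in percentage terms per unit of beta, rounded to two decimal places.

8.50%

Treynor = (R_P − R_f) / β_P = (20.14% − 2.37%) / 2.0900 = 17.77% / 2.0900 = 8.50%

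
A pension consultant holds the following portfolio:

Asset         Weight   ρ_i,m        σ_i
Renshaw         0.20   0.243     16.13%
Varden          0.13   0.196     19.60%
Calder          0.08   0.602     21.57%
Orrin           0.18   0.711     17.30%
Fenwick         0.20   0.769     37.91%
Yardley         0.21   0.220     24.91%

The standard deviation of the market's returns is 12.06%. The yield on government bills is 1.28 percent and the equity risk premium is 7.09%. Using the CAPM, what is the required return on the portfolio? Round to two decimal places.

8.05%

β_Renshaw = 0.243 × 16.13% / 12.06% = 0.3250
β_Varden = 0.196 × 19.60% / 12.06% = 0.3185
β_Calder = 0.602 × 21.57% / 12.06% = 1.0767
β_Orrin = 0.711 × 17.30% / 12.06% = 1.0199
β_Fenwick = 0.769 × 37.91% / 12.06% = 2.4173
β_Yardley = 0.220 × 24.91% / 12.06% = 0.4544
β_P = Σ w_i β_i = 0.20×0.3250 + 0.13×0.3185 + 0.08×1.0767 + 0.18×1.0199 + 0.20×2.4173 + 0.21×0.4544 = 0.9550
E(R_P) = R_f + β_P × MRP = 1.28% + 0.9550 × 7.09% = 8.05%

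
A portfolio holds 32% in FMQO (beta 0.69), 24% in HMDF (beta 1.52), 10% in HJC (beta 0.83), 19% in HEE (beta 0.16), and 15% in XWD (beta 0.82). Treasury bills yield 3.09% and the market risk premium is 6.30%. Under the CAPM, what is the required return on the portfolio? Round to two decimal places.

8.27%

β_P = Σ w_i β_i = 0.32×0.69 + 0.24×1.52 + 0.10×0.83 + 0.19×0.16 + 0.15×0.82 = 0.8220
E(R_P) = R_f + β_P × MRP = 3.09% + 0.8220 × 6.30% = 8.27%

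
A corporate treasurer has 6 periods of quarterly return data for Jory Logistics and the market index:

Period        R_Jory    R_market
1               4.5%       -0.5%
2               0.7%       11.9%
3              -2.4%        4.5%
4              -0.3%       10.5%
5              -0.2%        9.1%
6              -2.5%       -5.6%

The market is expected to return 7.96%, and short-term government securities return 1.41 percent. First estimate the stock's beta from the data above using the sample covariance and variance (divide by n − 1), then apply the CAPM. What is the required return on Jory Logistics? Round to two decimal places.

Mean R_i = (4.5 + 0.7 − 2.4 − 0.3 − 0.2 − 2.5) / 6 = -0.0333%
Mean R_m = (-0.5 + 11.9 + 4.5 + 10.5 + 9.1 − 5.6) / 6 = 4.9833%
Σ(R_i − R̄_i)(R_m − R̄_m) = 5.3067  ⇒  Cov = 5.3067 / 5 = 1.0613
Σ(R_m − R̄_m)² = 237.5283  ⇒  Var(R_m) = 237.5283 / 5 = 47.5057
β = Cov / Var(R_m) = 1.0613 / 47.5057 = 0.0223
MRP = 7.96% − 1.41% = 6.55%
E(R) = R_f + β × MRP = 1.41% + 0.0223 × 6.55% = 1.56%

1.56%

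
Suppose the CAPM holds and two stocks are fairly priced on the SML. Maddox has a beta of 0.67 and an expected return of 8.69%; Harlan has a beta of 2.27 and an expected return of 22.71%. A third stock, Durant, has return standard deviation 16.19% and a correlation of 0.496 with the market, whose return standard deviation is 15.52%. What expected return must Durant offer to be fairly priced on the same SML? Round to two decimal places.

7.35%

MRP = (22.71% − 8.69%) / (2.27 − 0.67) = 8.7625%
R_f = 8.69% − 0.67 × 8.7625% = 2.8191%
β_Durant = ρ·σ_i/σ_m = 0.496 × 16.19 / 15.52 = 0.5174
E(R_Durant) = R_f + β × MRP = 2.8191% + 0.5174 × 8.7625% = 7.35%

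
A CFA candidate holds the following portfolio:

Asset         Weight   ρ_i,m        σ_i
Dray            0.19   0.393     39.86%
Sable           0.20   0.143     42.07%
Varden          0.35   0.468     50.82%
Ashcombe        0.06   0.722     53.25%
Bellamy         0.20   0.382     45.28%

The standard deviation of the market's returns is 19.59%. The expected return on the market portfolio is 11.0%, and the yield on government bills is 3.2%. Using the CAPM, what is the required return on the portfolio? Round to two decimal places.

β_Dray = 0.393 × 39.86% / 19.59% = 0.7996
β_Sable = 0.143 × 42.07% / 19.59% = 0.3071
β_Varden = 0.468 × 50.82% / 19.59% = 1.2141
β_Ashcombe = 0.722 × 53.25% / 19.59% = 1.9626
β_Bellamy = 0.382 × 45.28% / 19.59% = 0.8829
β_P = Σ w_i β_i = 0.19×0.7996 + 0.20×0.3071 + 0.35×1.2141 + 0.06×1.9626 + 0.20×0.8829 = 0.9326
MRP = 11.0% − 3.2% = 7.80%
E(R_P) = R_f + β_P × MRP = 3.2% + 0.9326 × 7.8% = 10.47%

10.47%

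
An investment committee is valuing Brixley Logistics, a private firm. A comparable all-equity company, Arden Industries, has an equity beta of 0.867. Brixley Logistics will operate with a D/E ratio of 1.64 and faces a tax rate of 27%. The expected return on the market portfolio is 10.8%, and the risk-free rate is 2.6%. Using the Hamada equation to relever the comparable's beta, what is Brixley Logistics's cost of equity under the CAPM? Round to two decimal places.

β_L = β_U × [1 + (1 − t)(D/E)] = 0.867 × [1 + (1 − 0.27) × 1.64]
    = 0.867 × [1 + 0.73 × 1.64] = 0.867 × 2.1972 = 1.9050
MRP = 10.8% − 2.6% = 8.20%
E(R) = R_f + β_L × MRP = 2.6% + 1.9050 × 8.2% = 18.22%

18.22%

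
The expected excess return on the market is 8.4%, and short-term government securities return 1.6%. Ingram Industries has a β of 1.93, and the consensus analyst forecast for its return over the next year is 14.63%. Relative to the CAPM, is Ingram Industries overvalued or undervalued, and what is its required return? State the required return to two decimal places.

Overvalued; required return 17.81%

Required return = R_f + β·MRP = 1.6% + 1.93 × 8.4% = 17.81%
Forecast 14.63% < required 17.81% → the stock plots below the SML → overvalued.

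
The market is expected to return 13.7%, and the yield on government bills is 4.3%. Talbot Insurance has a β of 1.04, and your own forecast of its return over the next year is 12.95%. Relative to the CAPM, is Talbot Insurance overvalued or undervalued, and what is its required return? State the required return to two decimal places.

MRP = 13.7% − 4.3% = 9.40%
Required return = R_f + β·MRP = 4.3% + 1.04 × 9.4% = 14.08%
Forecast 12.95% < required 14.08% → the stock plots below the SML → overvalued.

Overvalued; required return 14.08%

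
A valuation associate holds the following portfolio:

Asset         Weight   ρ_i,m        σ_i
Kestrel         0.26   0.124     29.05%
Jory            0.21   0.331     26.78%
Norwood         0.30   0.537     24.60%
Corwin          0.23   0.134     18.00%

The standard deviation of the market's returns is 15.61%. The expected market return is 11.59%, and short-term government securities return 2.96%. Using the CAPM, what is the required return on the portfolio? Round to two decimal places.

β_Kestrel = 0.124 × 29.05% / 15.61% = 0.2308
β_Jory = 0.331 × 26.78% / 15.61% = 0.5679
β_Norwood = 0.537 × 24.60% / 15.61% = 0.8463
β_Corwin = 0.134 × 18.00% / 15.61% = 0.1545
β_P = Σ w_i β_i = 0.26×0.2308 + 0.21×0.5679 + 0.30×0.8463 + 0.23×0.1545 = 0.4687
MRP = 11.59% − 2.96% = 8.63%
E(R_P) = R_f + β_P × MRP = 2.96% + 0.4687 × 8.63% = 7.00%

7.00%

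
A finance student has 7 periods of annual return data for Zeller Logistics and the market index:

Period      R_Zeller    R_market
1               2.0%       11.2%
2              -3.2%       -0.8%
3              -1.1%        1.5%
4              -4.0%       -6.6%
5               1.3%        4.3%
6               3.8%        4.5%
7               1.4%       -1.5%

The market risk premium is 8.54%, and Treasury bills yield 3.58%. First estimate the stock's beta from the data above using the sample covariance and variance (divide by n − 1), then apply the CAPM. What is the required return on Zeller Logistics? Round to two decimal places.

6.72%

Mean R_i = (2.0 − 3.2 − 1.1 − 4.0 + 1.3 + 3.8 + 1.4) / 7 = 0.0286%
Mean R_m = (11.2 − 0.8 + 1.5 − 6.6 + 4.3 + 4.5 − 1.5) / 7 = 1.8000%
Σ(R_i − R̄_i)(R_m − R̄_m) = 69.9400  ⇒  Cov = 69.9400 / 6 = 11.6567
Σ(R_m − R̄_m)² = 190.2000  ⇒  Var(R_m) = 190.2000 / 6 = 31.7000
β = Cov / Var(R_m) = 11.6567 / 31.7000 = 0.3677
E(R) = R_f + β × MRP = 3.58% + 0.3677 × 8.54% = 6.72%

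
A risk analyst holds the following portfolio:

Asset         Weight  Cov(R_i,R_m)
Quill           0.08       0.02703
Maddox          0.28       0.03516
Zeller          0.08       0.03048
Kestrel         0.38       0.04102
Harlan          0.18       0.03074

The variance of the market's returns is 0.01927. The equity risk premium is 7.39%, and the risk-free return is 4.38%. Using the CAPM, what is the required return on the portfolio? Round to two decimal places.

18.02%

β_Quill = 0.02703 / 0.01927 = 1.4027
β_Maddox = 0.03516 / 0.01927 = 1.8246
β_Zeller = 0.03048 / 0.01927 = 1.5817
β_Kestrel = 0.04102 / 0.01927 = 2.1287
β_Harlan = 0.03074 / 0.01927 = 1.5952
β_P = Σ w_i β_i = 0.08×1.4027 + 0.28×1.8246 + 0.08×1.5817 + 0.38×2.1287 + 0.18×1.5952 = 1.8457
E(R_P) = R_f + β_P × MRP = 4.38% + 1.8457 × 7.39% = 18.02%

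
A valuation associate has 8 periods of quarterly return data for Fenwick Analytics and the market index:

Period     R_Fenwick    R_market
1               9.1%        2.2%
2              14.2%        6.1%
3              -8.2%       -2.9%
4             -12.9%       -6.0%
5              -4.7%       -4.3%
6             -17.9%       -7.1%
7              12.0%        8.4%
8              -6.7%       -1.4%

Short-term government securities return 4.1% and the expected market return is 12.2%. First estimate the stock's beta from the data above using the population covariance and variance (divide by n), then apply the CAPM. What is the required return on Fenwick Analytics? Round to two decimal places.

Mean R_i = (9.1 + 14.2 − 8.2 − 12.9 − 4.7 − 17.9 + 12.0 − 6.7) / 8 = -1.8875%
Mean R_m = (2.2 + 6.1 − 2.9 − 6.0 − 4.3 − 7.1 + 8.4 − 1.4) / 8 = -0.6250%
Σ(R_i − R̄_i)(R_m − R̄_m) = 455.8625  ⇒  Cov = 455.8625 / 8 = 56.9828
Σ(R_m − R̄_m)² = 224.7550  ⇒  Var(R_m) = 224.7550 / 8 = 28.0944
β = Cov / Var(R_m) = 56.9828 / 28.0944 = 2.0283
MRP = 12.2% − 4.1% = 8.10%
E(R) = R_f + β × MRP = 4.1% + 2.0283 × 8.1% = 20.53%

20.53%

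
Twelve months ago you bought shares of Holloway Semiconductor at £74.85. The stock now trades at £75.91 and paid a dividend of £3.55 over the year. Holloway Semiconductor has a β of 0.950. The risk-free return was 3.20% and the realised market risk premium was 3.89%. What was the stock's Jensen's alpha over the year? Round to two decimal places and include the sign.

-0.74%

Realised HPR = (P1 + D1 − P0) / P0 = (75.91 + 3.55 − 74.85) / 74.85 = 4.61 / 74.85 = 6.1590%
CAPM required = R_f + β·MRP = 3.20% + 0.950 × 3.89% = 6.89550%
α = realised − required = 6.1590% − 6.89550% = -0.74%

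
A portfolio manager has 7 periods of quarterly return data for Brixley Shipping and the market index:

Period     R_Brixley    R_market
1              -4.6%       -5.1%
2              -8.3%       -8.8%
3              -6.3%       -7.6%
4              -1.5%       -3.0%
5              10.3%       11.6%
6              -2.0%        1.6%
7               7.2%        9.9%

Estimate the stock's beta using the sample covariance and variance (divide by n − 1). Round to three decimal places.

0.828

Mean R_i = (-4.6 − 8.3 − 6.3 − 1.5 + 10.3 − 2.0 + 7.2) / 7 = -0.7429%
Mean R_m = (-5.1 − 8.8 − 7.6 − 3.0 + 11.6 + 1.6 + 9.9) / 7 = -0.2000%
Σ(R_i − R̄_i)(R_m − R̄_m) = 335.4000  ⇒  Cov = 335.4000 / 6 = 55.9000
Σ(R_m − R̄_m)² = 405.0600  ⇒  Var(R_m) = 405.0600 / 6 = 67.5100
β = Cov / Var(R_m) = 55.9000 / 67.5100 = 0.8280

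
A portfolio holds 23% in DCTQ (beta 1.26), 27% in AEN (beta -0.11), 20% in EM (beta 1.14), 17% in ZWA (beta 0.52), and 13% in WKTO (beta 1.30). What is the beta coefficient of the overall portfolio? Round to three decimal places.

0.746

β_P = Σ w_i β_i = 0.23×1.26 + 0.27×-0.11 + 0.20×1.14 + 0.17×0.52 + 0.13×1.30 = 0.7455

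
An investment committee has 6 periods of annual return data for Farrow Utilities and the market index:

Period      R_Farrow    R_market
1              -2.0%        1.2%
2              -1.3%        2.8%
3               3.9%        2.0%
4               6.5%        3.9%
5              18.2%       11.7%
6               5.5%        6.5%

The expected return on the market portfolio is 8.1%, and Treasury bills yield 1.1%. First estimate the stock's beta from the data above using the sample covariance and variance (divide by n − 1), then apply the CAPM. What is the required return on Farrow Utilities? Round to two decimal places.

Mean R_i = (-2.0 − 1.3 + 3.9 + 6.5 + 18.2 + 5.5) / 6 = 5.1333%
Mean R_m = (1.2 + 2.8 + 2.0 + 3.9 + 11.7 + 6.5) / 6 = 4.6833%
Σ(R_i − R̄_i)(R_m − R̄_m) = 131.5533  ⇒  Cov = 131.5533 / 5 = 26.3107
Σ(R_m − R̄_m)² = 76.0283  ⇒  Var(R_m) = 76.0283 / 5 = 15.2057
β = Cov / Var(R_m) = 26.3107 / 15.2057 = 1.7303
MRP = 8.1% − 1.1% = 7.00%
E(R) = R_f + β × MRP = 1.1% + 1.7303 × 7.0% = 13.21%

13.21%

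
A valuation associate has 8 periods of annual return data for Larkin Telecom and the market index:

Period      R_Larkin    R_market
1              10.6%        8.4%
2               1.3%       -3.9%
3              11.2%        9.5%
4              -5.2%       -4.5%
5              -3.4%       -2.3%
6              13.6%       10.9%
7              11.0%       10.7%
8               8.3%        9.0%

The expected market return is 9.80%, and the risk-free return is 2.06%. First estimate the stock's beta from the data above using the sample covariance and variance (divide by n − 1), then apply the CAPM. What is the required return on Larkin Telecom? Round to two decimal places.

9.82%

Mean R_i = (10.6 + 1.3 + 11.2 − 5.2 − 3.4 + 13.6 + 11.0 + 8.3) / 8 = 5.9250%
Mean R_m = (8.4 − 3.9 + 9.5 − 4.5 − 2.3 + 10.9 + 10.7 + 9.0) / 8 = 4.7250%
Σ(R_i − R̄_i)(R_m − R̄_m) = 338.2650  ⇒  Cov = 338.2650 / 7 = 48.3236
Σ(R_m − R̄_m)² = 337.2550  ⇒  Var(R_m) = 337.2550 / 7 = 48.1793
β = Cov / Var(R_m) = 48.3236 / 48.1793 = 1.0030
MRP = 9.80% − 2.06% = 7.74%
E(R) = R_f + β × MRP = 2.06% + 1.0030 × 7.74% = 9.82%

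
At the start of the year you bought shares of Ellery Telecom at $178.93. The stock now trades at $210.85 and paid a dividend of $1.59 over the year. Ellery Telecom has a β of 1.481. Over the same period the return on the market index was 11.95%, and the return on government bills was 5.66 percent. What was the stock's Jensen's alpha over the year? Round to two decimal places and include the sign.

+3.75%

Realised HPR = (P1 + D1 − P0) / P0 = (210.85 + 1.59 − 178.93) / 178.93 = 33.51 / 178.93 = 18.7280%
MRP = 11.95% − 5.66% = 6.29%
CAPM required = R_f + β·MRP = 5.66% + 1.481 × 6.29% = 14.97549%
α = realised − required = 18.7280% − 14.97549% = +3.75%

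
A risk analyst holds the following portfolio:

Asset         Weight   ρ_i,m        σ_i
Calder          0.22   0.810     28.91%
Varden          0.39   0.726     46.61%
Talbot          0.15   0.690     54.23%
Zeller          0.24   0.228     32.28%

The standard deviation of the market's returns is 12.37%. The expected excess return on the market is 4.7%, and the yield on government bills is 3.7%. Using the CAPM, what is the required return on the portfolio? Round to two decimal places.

β_Calder = 0.810 × 28.91% / 12.37% = 1.8931
β_Varden = 0.726 × 46.61% / 12.37% = 2.7356
β_Talbot = 0.690 × 54.23% / 12.37% = 3.0250
β_Zeller = 0.228 × 32.28% / 12.37% = 0.5950
β_P = Σ w_i β_i = 0.22×1.8931 + 0.39×2.7356 + 0.15×3.0250 + 0.24×0.5950 = 2.0799
E(R_P) = R_f + β_P × MRP = 3.7% + 2.0799 × 4.7% = 13.48%

13.48%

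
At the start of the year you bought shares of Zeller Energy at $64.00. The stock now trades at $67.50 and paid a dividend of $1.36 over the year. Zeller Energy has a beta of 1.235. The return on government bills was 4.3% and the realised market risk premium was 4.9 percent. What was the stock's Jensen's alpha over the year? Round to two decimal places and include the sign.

-2.76%

Realised HPR = (P1 + D1 − P0) / P0 = (67.50 + 1.36 − 64.00) / 64.00 = 4.86 / 64.00 = 7.5938%
CAPM required = R_f + β·MRP = 4.3% + 1.235 × 4.9% = 10.3515%
α = realised − required = 7.5938% − 10.3515% = -2.76%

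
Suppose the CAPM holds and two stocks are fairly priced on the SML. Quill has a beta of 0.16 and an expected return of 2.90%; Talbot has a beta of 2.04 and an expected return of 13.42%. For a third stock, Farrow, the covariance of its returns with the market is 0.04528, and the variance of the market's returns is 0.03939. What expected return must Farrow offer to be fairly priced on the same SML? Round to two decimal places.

MRP = (13.42% − 2.90%) / (2.04 − 0.16) = 5.5957%
R_f = 2.90% − 0.16 × 5.5957% = 2.0047%
β_Farrow = Cov / Var(R_m) = 0.04528 / 0.03939 = 1.1495
E(R_Farrow) = R_f + β × MRP = 2.0047% + 1.1495 × 5.5957% = 8.44%

8.44%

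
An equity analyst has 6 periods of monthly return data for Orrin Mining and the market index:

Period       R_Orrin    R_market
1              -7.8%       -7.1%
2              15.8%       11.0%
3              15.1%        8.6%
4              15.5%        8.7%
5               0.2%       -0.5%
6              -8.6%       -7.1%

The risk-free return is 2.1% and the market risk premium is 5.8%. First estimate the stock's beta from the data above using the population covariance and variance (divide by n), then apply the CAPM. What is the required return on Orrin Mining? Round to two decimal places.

Mean R_i = (-7.8 + 15.8 + 15.1 + 15.5 + 0.2 − 8.6) / 6 = 5.0333%
Mean R_m = (-7.1 + 11.0 + 8.6 + 8.7 − 0.5 − 7.1) / 6 = 2.2667%
Σ(R_i − R̄_i)(R_m − R̄_m) = 486.3967  ⇒  Cov = 486.3967 / 6 = 81.0661
Σ(R_m − R̄_m)² = 340.8933  ⇒  Var(R_m) = 340.8933 / 6 = 56.8156
β = Cov / Var(R_m) = 81.0661 / 56.8156 = 1.4268
E(R) = R_f + β × MRP = 2.1% + 1.4268 × 5.8% = 10.38%

10.38%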